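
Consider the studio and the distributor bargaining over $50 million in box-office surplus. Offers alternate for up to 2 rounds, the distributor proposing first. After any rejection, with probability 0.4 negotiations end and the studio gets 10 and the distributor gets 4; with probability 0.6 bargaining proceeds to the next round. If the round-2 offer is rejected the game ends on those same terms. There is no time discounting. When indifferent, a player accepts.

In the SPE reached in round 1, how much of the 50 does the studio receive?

31.6

Round 2 (the studio proposes): the distributor gets 4 if talks fail, so the studio offers 4 and keeps 46.
Round 1 (the distributor proposes): rejecting gives the studio an expected 0.6 × 46 + 0.4 × 10 = 31.6. The distributor offers 31.6 and keeps 50 − 31.6 = 18.4.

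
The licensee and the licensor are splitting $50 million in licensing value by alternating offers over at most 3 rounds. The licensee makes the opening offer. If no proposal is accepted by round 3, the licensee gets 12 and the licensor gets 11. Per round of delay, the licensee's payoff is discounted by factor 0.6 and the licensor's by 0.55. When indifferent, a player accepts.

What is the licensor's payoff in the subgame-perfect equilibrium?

Round 3 (the licensee proposes): the licensor gets 11 if talks fail, so the licensee offers 11 and keeps 39.
Round 2 (the licensor proposes): the licensee can get 39 next round, worth 0.6 × 39 = 23.4 now. The licensor offers 23.4 and keeps 50 − 23.4 = 26.6.
Round 1 (the licensee proposes): the licensor can get 26.6 next round, worth 0.55 × 26.6 = 14.63 now, so the licensee offers 14.63, keeping 35.37.

14.63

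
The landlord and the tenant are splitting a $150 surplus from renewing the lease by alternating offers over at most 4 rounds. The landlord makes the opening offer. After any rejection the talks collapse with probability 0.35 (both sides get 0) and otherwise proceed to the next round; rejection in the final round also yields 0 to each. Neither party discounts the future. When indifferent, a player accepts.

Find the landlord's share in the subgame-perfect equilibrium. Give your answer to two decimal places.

74.68

Round 4 (the tenant proposes): rejection yields 0 for the landlord; the tenant offers 0 and keeps 150.
Round 3 (the landlord proposes): rejecting gives the tenant an expected 0.65 × 150 = 97.5; the landlord offers that and keeps 52.5.
Round 2 (the tenant proposes): rejecting gives the landlord an expected 0.65 × 52.5 = 34.125, so the tenant offers 34.125, keeping 115.875.
Round 1 (the landlord proposes): rejecting gives the tenant an expected 0.65 × 115.875 = 75.31875. The landlord offers 75.31875 and keeps 150 − 75.31875 = 74.68125.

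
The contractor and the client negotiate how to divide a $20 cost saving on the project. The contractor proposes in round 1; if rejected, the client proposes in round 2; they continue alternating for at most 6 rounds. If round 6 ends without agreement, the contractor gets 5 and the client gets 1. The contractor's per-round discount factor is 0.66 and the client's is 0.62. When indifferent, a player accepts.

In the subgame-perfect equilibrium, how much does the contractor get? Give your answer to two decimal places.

12.50

Round 6 (the client proposes): the contractor gets 5 if talks fail, so the client offers 5 and keeps 15.
Round 5 (the contractor proposes): the client can get 15 next round, worth 0.62 × 15 = 9.3 now; the contractor offers that and keeps 10.7.
Round 4 (the client proposes): the contractor can get 10.7 next round, worth 0.66 × 10.7 = 7.062 now; the client offers that and keeps 12.938.
Round 3 (the contractor proposes): the client can get 12.938 next round, worth 0.62 × 12.938 = 8.02156 now; the contractor offers that and keeps 11.97844.
Round 2 (the client proposes): the contractor can get 11.97844 next round, worth 0.66 × 11.97844 = 7.9057704 now, so the client offers 7.9057704, keeping 12.0942296.
Round 1 (the contractor proposes): the client can get 12.0942296 next round, worth 0.62 × 12.0942296 = 7.498422352 now, so the contractor offers 7.498422352, keeping 12.501577648.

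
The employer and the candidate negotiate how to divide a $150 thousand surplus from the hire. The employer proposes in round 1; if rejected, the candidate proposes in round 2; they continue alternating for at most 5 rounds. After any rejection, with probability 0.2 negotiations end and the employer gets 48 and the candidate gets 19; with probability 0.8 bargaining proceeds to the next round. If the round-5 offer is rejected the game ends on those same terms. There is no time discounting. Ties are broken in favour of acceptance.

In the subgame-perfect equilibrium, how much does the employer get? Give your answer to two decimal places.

109.22

Round 5 (the employer proposes): the candidate gets 19 if talks fail, so the employer offers 19 and keeps 131.
Round 4 (the candidate proposes): rejecting gives the employer an expected 0.8 × 131 + 0.2 × 48 = 114.4; the candidate offers that and keeps 35.6.
Round 3 (the employer proposes): rejecting gives the candidate an expected 0.8 × 35.6 + 0.2 × 19 = 32.28. The employer offers 32.28 and keeps 150 − 32.28 = 117.72.
Round 2 (the candidate proposes): rejecting gives the employer an expected 0.8 × 117.72 + 0.2 × 48 = 103.776, so the candidate offers 103.776, keeping 46.224.
Round 1 (the employer proposes): rejecting gives the candidate an expected 0.8 × 46.224 + 0.2 × 19 = 40.7792, so the employer offers 40.7792, keeping 109.2208.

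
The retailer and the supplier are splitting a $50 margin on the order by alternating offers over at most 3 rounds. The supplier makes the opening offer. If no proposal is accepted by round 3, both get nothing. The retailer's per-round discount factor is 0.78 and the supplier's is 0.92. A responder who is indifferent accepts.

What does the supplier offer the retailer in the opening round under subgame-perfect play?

Round 3 (the supplier proposes): the retailer will accept anything ≥ 0, so the supplier offers 0 and keeps 50.
Round 2 (the retailer proposes): the supplier can get 50 next round, worth 0.92 × 50 = 46 now; the retailer offers that and keeps 4.
Round 1 (the supplier proposes): the retailer can get 4 next round, worth 0.78 × 4 = 3.12 now, so the supplier offers 3.12, keeping 46.88.

3.12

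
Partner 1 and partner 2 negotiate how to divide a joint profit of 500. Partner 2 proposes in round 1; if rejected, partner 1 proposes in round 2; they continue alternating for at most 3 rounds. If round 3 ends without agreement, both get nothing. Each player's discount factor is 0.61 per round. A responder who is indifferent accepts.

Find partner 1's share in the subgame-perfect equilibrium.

Round 3 (partner 2 proposes): partner 1 will accept anything ≥ 0, so partner 2 offers 0 and keeps 500.
Round 2 (partner 1 proposes): partner 2 can get 500 next round, worth 0.61 × 500 = 305 now. Partner 1 offers 305 and keeps 500 − 305 = 195.
Round 1 (partner 2 proposes): partner 1 can get 195 next round, worth 0.61 × 195 = 118.95 now. Partner 2 offers 118.95 and keeps 500 − 118.95 = 381.05.

118.95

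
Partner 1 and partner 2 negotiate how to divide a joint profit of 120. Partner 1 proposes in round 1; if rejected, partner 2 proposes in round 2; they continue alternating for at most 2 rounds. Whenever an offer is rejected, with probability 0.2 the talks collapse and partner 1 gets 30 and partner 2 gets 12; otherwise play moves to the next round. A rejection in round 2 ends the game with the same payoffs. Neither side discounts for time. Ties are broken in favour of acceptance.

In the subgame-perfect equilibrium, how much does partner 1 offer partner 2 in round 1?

By backward induction:
Round 2 (partner 2 proposes): partner 1 gets 30 if talks fail, so partner 2 offers 30 and keeps 90.
Round 1 (partner 1 proposes): rejecting gives partner 2 an expected 0.8 × 90 + 0.2 × 12 = 74.4. Partner 1 offers 74.4 and keeps 120 − 74.4 = 45.6.

74.4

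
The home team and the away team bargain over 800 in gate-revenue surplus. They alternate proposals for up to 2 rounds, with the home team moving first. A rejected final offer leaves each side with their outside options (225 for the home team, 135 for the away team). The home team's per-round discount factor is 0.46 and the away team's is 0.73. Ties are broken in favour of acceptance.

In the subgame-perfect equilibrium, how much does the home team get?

380.25

Round 2 (the away team proposes): the home team gets 225 if talks fail, so the away team offers 225 and keeps 575.
Round 1 (the home team proposes): the away team can get 575 next round, worth 0.73 × 575 = 419.75 now. The home team offers 419.75 and keeps 800 − 419.75 = 380.25.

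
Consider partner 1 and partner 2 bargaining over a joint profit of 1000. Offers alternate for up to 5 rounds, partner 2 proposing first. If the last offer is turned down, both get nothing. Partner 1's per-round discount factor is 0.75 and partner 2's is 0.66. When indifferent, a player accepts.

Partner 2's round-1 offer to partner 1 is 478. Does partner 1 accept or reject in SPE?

Round 5 (partner 2 proposes): partner 1 will accept anything ≥ 0, so partner 2 offers 0 and keeps 1000.
Round 4 (partner 1 proposes): partner 2 can get 1000 next round, worth 0.66 × 1000 = 660 now, so partner 1 offers 660, keeping 340.
Round 3 (partner 2 proposes): partner 1 can get 340 next round, worth 0.75 × 340 = 255 now, so partner 2 offers 255, keeping 745.
Round 2 (partner 1 proposes): partner 2 can get 745 next round, worth 0.66 × 745 = 491.7 now, so partner 1 offers 491.7, keeping 508.3.
So by rejecting in round 1, partner 1 gets 508.3 next round, worth 0.75 × 508.3 = 381.225 now.
Offer 478 ≥ 381.225, so partner 1 accepts.

Accept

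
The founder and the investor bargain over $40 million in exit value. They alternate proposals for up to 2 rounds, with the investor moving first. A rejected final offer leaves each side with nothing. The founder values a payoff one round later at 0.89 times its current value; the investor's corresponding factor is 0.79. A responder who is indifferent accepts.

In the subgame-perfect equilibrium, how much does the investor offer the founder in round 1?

Round 2 (the founder proposes): the investor will accept anything ≥ 0, so the founder offers 0 and keeps 40.
Round 1 (the investor proposes): the founder can get 40 next round, worth 0.89 × 40 = 35.6 now; the investor offers that and keeps 4.4.

35.6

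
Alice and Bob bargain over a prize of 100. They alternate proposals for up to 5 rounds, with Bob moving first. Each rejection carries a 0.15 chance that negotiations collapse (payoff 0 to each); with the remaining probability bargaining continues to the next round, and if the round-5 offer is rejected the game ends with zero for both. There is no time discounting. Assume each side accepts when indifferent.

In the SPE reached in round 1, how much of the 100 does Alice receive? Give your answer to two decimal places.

21.96

By backward induction:
Round 5 (Bob proposes): Alice will accept anything ≥ 0, so Bob offers 0 and keeps 100.
Round 4 (Alice proposes): rejecting gives Bob an expected 0.85 × 100 = 85; Alice offers that and keeps 15.
Round 3 (Bob proposes): rejecting gives Alice an expected 0.85 × 15 = 12.75, so Bob offers 12.75, keeping 87.25.
Round 2 (Alice proposes): rejecting gives Bob an expected 0.85 × 87.25 = 74.1625; Alice offers that and keeps 25.8375.
Round 1 (Bob proposes): rejecting gives Alice an expected 0.85 × 25.8375 = 21.961875; Bob offers that and keeps 78.038125.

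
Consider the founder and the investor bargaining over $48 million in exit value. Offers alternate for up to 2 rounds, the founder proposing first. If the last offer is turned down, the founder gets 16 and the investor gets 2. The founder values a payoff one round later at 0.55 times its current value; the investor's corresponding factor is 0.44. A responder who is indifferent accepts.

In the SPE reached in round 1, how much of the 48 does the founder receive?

33.92

Solve by backward induction from round 2.
Round 2 (the investor proposes): the founder gets 16 if talks fail, so the investor offers 16 and keeps 32.
Round 1 (the founder proposes): the investor can get 32 next round, worth 0.44 × 32 = 14.08 now, so the founder offers 14.08, keeping 33.92.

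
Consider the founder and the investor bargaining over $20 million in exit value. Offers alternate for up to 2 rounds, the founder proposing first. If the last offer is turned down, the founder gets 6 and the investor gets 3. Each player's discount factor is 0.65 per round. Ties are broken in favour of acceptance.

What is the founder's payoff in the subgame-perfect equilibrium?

By backward induction:
Round 2 (the investor proposes): the founder gets 6 if talks fail, so the investor offers 6 and keeps 14.
Round 1 (the founder proposes): the investor can get 14 next round, worth 0.65 × 14 = 9.1 now. The founder offers 9.1 and keeps 20 − 9.1 = 10.9.

10.9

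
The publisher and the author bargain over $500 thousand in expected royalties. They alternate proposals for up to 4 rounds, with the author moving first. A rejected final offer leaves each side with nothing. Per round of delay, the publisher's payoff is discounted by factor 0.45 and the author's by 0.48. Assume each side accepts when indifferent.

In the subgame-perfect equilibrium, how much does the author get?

334.4

Round 4 (the publisher proposes): rejection yields 0 for the author; the publisher offers 0 and keeps 500.
Round 3 (the author proposes): the publisher can get 500 next round, worth 0.45 × 500 = 225 now, so the author offers 225, keeping 275.
Round 2 (the publisher proposes): the author can get 275 next round, worth 0.48 × 275 = 132 now. The publisher offers 132 and keeps 500 − 132 = 368.
Round 1 (the author proposes): the publisher can get 368 next round, worth 0.45 × 368 = 165.6 now. The author offers 165.6 and keeps 500 − 165.6 = 334.4.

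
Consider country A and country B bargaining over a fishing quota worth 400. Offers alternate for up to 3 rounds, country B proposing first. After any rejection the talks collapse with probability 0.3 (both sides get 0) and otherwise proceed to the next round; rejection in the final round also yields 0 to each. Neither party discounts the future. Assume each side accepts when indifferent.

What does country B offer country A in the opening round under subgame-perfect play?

84

Round 3 (country B proposes): rejection yields 0 for country A; country B offers 0 and keeps 400.
Round 2 (country A proposes): rejecting gives country B an expected 0.7 × 400 = 280. Country A offers 280 and keeps 400 − 280 = 120.
Round 1 (country B proposes): rejecting gives country A an expected 0.7 × 120 = 84, so country B offers 84, keeping 316.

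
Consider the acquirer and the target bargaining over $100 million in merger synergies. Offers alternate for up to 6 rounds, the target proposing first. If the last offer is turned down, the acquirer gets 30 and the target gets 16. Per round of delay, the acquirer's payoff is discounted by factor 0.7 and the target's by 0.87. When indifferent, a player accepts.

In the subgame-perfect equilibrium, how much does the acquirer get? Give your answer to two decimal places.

36.45

Work backward from the last round.
Round 6 (the acquirer proposes): the target gets 16 if talks fail, so the acquirer offers 16 and keeps 84.
Round 5 (the target proposes): the acquirer can get 84 next round, worth 0.7 × 84 = 58.8 now; the target offers that and keeps 41.2.
Round 4 (the acquirer proposes): the target can get 41.2 next round, worth 0.87 × 41.2 = 35.844 now. The acquirer offers 35.844 and keeps 100 − 35.844 = 64.156.
Round 3 (the target proposes): the acquirer can get 64.156 next round, worth 0.7 × 64.156 = 44.9092 now, so the target offers 44.9092, keeping 55.0908.
Round 2 (the acquirer proposes): the target can get 55.0908 next round, worth 0.87 × 55.0908 = 47.928996 now. The acquirer offers 47.928996 and keeps 100 − 47.928996 = 52.071004.
Round 1 (the target proposes): the acquirer can get 52.071004 next round, worth 0.7 × 52.071004 = 36.4497028 now, so the target offers 36.4497028, keeping 63.5502972.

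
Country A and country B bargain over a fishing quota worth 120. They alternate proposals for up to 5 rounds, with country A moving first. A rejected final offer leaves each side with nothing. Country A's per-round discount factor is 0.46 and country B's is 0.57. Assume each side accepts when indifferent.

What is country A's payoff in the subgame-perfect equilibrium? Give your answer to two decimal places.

73.38

Round 5 (country A proposes): rejection yields 0 for country B; country A offers 0 and keeps 120.
Round 4 (country B proposes): country A can get 120 next round, worth 0.46 × 120 = 55.2 now. Country B offers 55.2 and keeps 120 − 55.2 = 64.8.
Round 3 (country A proposes): country B can get 64.8 next round, worth 0.57 × 64.8 = 36.936 now. Country A offers 36.936 and keeps 120 − 36.936 = 83.064.
Round 2 (country B proposes): country A can get 83.064 next round, worth 0.46 × 83.064 = 38.20944 now; country B offers that and keeps 81.79056.
Round 1 (country A proposes): country B can get 81.79056 next round, worth 0.57 × 81.79056 = 46.6206192 now; country A offers that and keeps 73.3793808.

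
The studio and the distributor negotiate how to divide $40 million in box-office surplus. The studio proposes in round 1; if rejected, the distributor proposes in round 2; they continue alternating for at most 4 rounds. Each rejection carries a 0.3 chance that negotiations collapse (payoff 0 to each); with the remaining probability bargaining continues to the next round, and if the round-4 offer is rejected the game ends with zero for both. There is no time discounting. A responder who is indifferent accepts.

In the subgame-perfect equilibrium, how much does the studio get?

17.88

Round 4 (the distributor proposes): the studio will accept anything ≥ 0, so the distributor offers 0 and keeps 40.
Round 3 (the studio proposes): rejecting gives the distributor an expected 0.7 × 40 = 28; the studio offers that and keeps 12.
Round 2 (the distributor proposes): rejecting gives the studio an expected 0.7 × 12 = 8.4. The distributor offers 8.4 and keeps 40 − 8.4 = 31.6.
Round 1 (the studio proposes): rejecting gives the distributor an expected 0.7 × 31.6 = 22.12, so the studio offers 22.12, keeping 17.88.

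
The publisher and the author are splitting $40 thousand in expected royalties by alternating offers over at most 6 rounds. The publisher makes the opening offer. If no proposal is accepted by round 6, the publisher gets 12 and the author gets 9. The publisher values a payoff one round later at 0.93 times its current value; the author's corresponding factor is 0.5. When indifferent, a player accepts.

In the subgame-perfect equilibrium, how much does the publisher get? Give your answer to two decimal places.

Round 6 (the author proposes): the publisher gets 12 if talks fail, so the author offers 12 and keeps 28.
Round 5 (the publisher proposes): the author can get 28 next round, worth 0.5 × 28 = 14 now, so the publisher offers 14, keeping 26.
Round 4 (the author proposes): the publisher can get 26 next round, worth 0.93 × 26 = 24.18 now, so the author offers 24.18, keeping 15.82.
Round 3 (the publisher proposes): the author can get 15.82 next round, worth 0.5 × 15.82 = 7.91 now. The publisher offers 7.91 and keeps 40 − 7.91 = 32.09.
Round 2 (the author proposes): the publisher can get 32.09 next round, worth 0.93 × 32.09 = 29.8437 now; the author offers that and keeps 10.1563.
Round 1 (the publisher proposes): the author can get 10.1563 next round, worth 0.5 × 10.1563 = 5.07815 now. The publisher offers 5.07815 and keeps 40 − 5.07815 = 34.92185.

34.92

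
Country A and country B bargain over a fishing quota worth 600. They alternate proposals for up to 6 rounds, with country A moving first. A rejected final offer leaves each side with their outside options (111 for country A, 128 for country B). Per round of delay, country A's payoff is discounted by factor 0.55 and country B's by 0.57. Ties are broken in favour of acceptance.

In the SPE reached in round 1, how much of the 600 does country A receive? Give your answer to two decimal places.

Round 6 (country B proposes): country A gets 111 if talks fail, so country B offers 111 and keeps 489.
Round 5 (country A proposes): country B can get 489 next round, worth 0.57 × 489 = 278.73 now; country A offers that and keeps 321.27.
Round 4 (country B proposes): country A can get 321.27 next round, worth 0.55 × 321.27 = 176.6985 now. Country B offers 176.6985 and keeps 600 − 176.6985 = 423.3015.
Round 3 (country A proposes): country B can get 423.3015 next round, worth 0.57 × 423.3015 = 241.281855 now, so country A offers 241.281855, keeping 358.718145.
Round 2 (country B proposes): country A can get 358.718145 next round, worth 0.55 × 358.718145 = 197.29497975 now, so country B offers 197.29497975, keeping 402.70502025.
Round 1 (country A proposes): country B can get 402.70502025 next round, worth 0.57 × 402.70502025 = 229.5418615425 now. Country A offers 229.5418615425 and keeps 600 − 229.5418615425 = 370.4581384575.

370.46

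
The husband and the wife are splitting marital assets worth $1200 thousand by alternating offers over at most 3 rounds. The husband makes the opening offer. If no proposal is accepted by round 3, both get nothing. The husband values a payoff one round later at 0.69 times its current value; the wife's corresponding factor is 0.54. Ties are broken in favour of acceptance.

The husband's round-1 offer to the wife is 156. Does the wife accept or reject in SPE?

Reject

Round 3 (the husband proposes): rejection yields 0 for the wife; the husband offers 0 and keeps 1200.
Round 2 (the wife proposes): the husband can get 1200 next round, worth 0.69 × 1200 = 828 now; the wife offers that and keeps 372.
So by rejecting in round 1, the wife gets 372 next round, worth 0.54 × 372 = 200.88 now.
Offer 156 < 200.88, so the wife rejects.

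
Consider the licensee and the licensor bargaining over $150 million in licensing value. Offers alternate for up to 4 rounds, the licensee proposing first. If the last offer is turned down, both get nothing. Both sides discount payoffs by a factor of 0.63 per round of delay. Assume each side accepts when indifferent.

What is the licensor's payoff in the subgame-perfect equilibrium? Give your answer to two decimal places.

72.47

Round 4 (the licensor proposes): the licensee will accept anything ≥ 0, so the licensor offers 0 and keeps 150.
Round 3 (the licensee proposes): the licensor can get 150 next round, worth 0.63 × 150 = 94.5 now. The licensee offers 94.5 and keeps 150 − 94.5 = 55.5.
Round 2 (the licensor proposes): the licensee can get 55.5 next round, worth 0.63 × 55.5 = 34.965 now. The licensor offers 34.965 and keeps 150 − 34.965 = 115.035.
Round 1 (the licensee proposes): the licensor can get 115.035 next round, worth 0.63 × 115.035 = 72.47205 now, so the licensee offers 72.47205, keeping 77.52795.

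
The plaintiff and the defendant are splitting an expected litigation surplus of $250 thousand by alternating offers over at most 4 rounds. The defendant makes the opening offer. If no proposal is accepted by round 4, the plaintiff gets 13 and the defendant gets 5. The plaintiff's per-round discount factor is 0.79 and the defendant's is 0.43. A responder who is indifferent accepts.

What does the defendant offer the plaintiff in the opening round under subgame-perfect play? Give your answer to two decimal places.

178.32

Round 4 (the plaintiff proposes): the defendant gets 5 if talks fail, so the plaintiff offers 5 and keeps 245.
Round 3 (the defendant proposes): the plaintiff can get 245 next round, worth 0.79 × 245 = 193.55 now; the defendant offers that and keeps 56.45.
Round 2 (the plaintiff proposes): the defendant can get 56.45 next round, worth 0.43 × 56.45 = 24.2735 now, so the plaintiff offers 24.2735, keeping 225.7265.
Round 1 (the defendant proposes): the plaintiff can get 225.7265 next round, worth 0.79 × 225.7265 = 178.323935 now. The defendant offers 178.323935 and keeps 250 − 178.323935 = 71.676065.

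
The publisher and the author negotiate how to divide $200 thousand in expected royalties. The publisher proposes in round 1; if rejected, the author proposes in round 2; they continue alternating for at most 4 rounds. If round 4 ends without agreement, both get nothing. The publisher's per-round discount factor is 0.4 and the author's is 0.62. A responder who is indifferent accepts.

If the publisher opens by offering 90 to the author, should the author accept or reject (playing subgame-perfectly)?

Reject

Work out the author's continuation value if the offer is rejected.
Round 4 (the author proposes): the publisher will accept anything ≥ 0, so the author offers 0 and keeps 200.
Round 3 (the publisher proposes): the author can get 200 next round, worth 0.62 × 200 = 124 now. The publisher offers 124 and keeps 200 − 124 = 76.
Round 2 (the author proposes): the publisher can get 76 next round, worth 0.4 × 76 = 30.4 now, so the author offers 30.4, keeping 169.6.
So by rejecting in round 1, the author gets 169.6 next round, worth 0.62 × 169.6 = 105.152 now.
Offer 90 < 105.152, so the author rejects.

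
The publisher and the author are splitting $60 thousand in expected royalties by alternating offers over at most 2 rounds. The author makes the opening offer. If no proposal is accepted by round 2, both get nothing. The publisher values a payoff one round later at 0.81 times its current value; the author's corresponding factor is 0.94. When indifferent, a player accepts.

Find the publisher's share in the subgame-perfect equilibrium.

48.6

Round 2 (the publisher proposes): the author will accept anything ≥ 0, so the publisher offers 0 and keeps 60.
Round 1 (the author proposes): the publisher can get 60 next round, worth 0.81 × 60 = 48.6 now. The author offers 48.6 and keeps 60 − 48.6 = 11.4.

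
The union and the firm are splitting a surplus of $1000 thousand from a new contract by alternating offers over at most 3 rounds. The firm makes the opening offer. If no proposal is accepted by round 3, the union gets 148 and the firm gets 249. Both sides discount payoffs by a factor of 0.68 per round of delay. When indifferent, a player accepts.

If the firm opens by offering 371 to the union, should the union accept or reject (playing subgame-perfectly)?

Accept

Work out the union's continuation value if the offer is rejected.
Round 3 (the firm proposes): the union gets 148 if talks fail, so the firm offers 148 and keeps 852.
Round 2 (the union proposes): the firm can get 852 next round, worth 0.68 × 852 = 579.36 now; the union offers that and keeps 420.64.
So by rejecting in round 1, the union gets 420.64 next round, worth 0.68 × 420.64 = 286.0352 now.
Offer 371 ≥ 286.0352, so the union accepts.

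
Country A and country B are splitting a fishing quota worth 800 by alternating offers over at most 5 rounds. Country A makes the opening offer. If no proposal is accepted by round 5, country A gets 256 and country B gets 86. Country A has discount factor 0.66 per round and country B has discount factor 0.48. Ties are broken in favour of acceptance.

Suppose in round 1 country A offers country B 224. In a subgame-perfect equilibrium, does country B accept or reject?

Round 5 (country A proposes): country B gets 86 if talks fail, so country A offers 86 and keeps 714.
Round 4 (country B proposes): country A can get 714 next round, worth 0.66 × 714 = 471.24 now. Country B offers 471.24 and keeps 800 − 471.24 = 328.76.
Round 3 (country A proposes): country B can get 328.76 next round, worth 0.48 × 328.76 = 157.8048 now, so country A offers 157.8048, keeping 642.1952.
Round 2 (country B proposes): country A can get 642.1952 next round, worth 0.66 × 642.1952 = 423.848832 now; country B offers that and keeps 376.151168.
So by rejecting in round 1, country B gets 376.151168 next round, worth 0.48 × 376.151168 = 180.55256064 now.
Offer 224 ≥ 180.55256064, so country B accepts.

Accept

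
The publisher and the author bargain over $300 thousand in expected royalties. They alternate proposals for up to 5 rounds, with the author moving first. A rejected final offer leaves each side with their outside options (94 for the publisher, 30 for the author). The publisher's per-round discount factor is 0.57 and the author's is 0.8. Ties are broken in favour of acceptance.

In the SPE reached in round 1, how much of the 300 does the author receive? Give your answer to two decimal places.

230.66

Round 5 (the author proposes): the publisher gets 94 if talks fail, so the author offers 94 and keeps 206.
Round 4 (the publisher proposes): the author can get 206 next round, worth 0.8 × 206 = 164.8 now. The publisher offers 164.8 and keeps 300 − 164.8 = 135.2.
Round 3 (the author proposes): the publisher can get 135.2 next round, worth 0.57 × 135.2 = 77.064 now. The author offers 77.064 and keeps 300 − 77.064 = 222.936.
Round 2 (the publisher proposes): the author can get 222.936 next round, worth 0.8 × 222.936 = 178.3488 now; the publisher offers that and keeps 121.6512.
Round 1 (the author proposes): the publisher can get 121.6512 next round, worth 0.57 × 121.6512 = 69.341184 now, so the author offers 69.341184, keeping 230.658816.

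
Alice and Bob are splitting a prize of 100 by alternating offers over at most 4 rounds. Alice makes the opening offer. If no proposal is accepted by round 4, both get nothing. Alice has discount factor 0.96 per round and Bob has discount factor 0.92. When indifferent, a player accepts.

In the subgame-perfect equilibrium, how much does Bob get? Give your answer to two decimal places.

Solve by backward induction from round 4.
Round 4 (Bob proposes): Alice will accept anything ≥ 0, so Bob offers 0 and keeps 100.
Round 3 (Alice proposes): Bob can get 100 next round, worth 0.92 × 100 = 92 now; Alice offers that and keeps 8.
Round 2 (Bob proposes): Alice can get 8 next round, worth 0.96 × 8 = 7.68 now; Bob offers that and keeps 92.32.
Round 1 (Alice proposes): Bob can get 92.32 next round, worth 0.92 × 92.32 = 84.9344 now. Alice offers 84.9344 and keeps 100 − 84.9344 = 15.0656.

84.93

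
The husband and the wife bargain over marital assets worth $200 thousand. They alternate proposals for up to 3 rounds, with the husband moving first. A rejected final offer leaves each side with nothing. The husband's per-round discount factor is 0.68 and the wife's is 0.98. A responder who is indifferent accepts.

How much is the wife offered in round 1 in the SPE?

62.72

Round 3 (the husband proposes): the wife will accept anything ≥ 0, so the husband offers 0 and keeps 200.
Round 2 (the wife proposes): the husband can get 200 next round, worth 0.68 × 200 = 136 now; the wife offers that and keeps 64.
Round 1 (the husband proposes): the wife can get 64 next round, worth 0.98 × 64 = 62.72 now; the husband offers that and keeps 137.28.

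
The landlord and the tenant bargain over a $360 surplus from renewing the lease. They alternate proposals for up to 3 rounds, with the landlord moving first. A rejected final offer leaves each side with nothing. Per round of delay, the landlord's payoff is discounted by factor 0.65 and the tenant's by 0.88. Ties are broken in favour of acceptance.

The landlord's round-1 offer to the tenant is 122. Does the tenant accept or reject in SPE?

Accept

Round 3 (the landlord proposes): rejection yields 0 for the tenant; the landlord offers 0 and keeps 360.
Round 2 (the tenant proposes): the landlord can get 360 next round, worth 0.65 × 360 = 234 now, so the tenant offers 234, keeping 126.
So by rejecting in round 1, the tenant gets 126 next round, worth 0.88 × 126 = 110.88 now.
Offer 122 ≥ 110.88, so the tenant accepts.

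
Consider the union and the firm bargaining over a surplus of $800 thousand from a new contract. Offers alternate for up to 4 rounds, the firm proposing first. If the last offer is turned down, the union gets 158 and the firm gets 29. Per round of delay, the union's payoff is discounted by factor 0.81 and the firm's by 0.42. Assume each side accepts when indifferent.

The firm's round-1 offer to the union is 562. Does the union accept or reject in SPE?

Work out the union's continuation value if the offer is rejected.
Round 4 (the union proposes): the firm gets 29 if talks fail, so the union offers 29 and keeps 771.
Round 3 (the firm proposes): the union can get 771 next round, worth 0.81 × 771 = 624.51 now. The firm offers 624.51 and keeps 800 − 624.51 = 175.49.
Round 2 (the union proposes): the firm can get 175.49 next round, worth 0.42 × 175.49 = 73.7058 now, so the union offers 73.7058, keeping 726.2942.
So by rejecting in round 1, the union gets 726.2942 next round, worth 0.81 × 726.2942 = 588.298302 now.
Offer 562 < 588.298302, so the union rejects.

Reject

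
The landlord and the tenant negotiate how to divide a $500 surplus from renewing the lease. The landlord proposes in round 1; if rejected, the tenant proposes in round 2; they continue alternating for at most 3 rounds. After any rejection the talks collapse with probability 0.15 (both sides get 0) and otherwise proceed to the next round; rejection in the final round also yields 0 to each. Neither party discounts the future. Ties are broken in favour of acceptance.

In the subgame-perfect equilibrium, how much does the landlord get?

Round 3 (the landlord proposes): rejection yields 0 for the tenant; the landlord offers 0 and keeps 500.
Round 2 (the tenant proposes): rejecting gives the landlord an expected 0.85 × 500 = 425; the tenant offers that and keeps 75.
Round 1 (the landlord proposes): rejecting gives the tenant an expected 0.85 × 75 = 63.75, so the landlord offers 63.75, keeping 436.25.

436.25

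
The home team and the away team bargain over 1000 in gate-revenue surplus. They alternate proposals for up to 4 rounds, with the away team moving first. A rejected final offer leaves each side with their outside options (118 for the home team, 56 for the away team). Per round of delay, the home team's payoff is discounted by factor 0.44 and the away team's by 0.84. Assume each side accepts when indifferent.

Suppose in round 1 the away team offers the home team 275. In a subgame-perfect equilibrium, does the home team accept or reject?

Round 4 (the home team proposes): the away team gets 56 if talks fail, so the home team offers 56 and keeps 944.
Round 3 (the away team proposes): the home team can get 944 next round, worth 0.44 × 944 = 415.36 now; the away team offers that and keeps 584.64.
Round 2 (the home team proposes): the away team can get 584.64 next round, worth 0.84 × 584.64 = 491.0976 now; the home team offers that and keeps 508.9024.
So by rejecting in round 1, the home team gets 508.9024 next round, worth 0.44 × 508.9024 = 223.917056 now.
Offer 275 ≥ 223.917056, so the home team accepts.

Accept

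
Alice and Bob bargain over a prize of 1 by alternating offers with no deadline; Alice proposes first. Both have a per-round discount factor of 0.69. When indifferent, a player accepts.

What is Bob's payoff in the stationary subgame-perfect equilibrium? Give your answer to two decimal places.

When Alice proposes, Bob accepts any offer worth at least 0.69 times what Bob would get by proposing next round; and vice versa.
This gives x = 1 − 0.69y and y = 1 − 0.69x, where x and y are each side's share when it proposes.
Hence (1 − 0.69·0.69)x = 1(1 − 0.69), i.e. 0.5239·x = 0.31.
x ≈ 0.5917; Bob's share is 1 − x ≈ 0.4083.

0.41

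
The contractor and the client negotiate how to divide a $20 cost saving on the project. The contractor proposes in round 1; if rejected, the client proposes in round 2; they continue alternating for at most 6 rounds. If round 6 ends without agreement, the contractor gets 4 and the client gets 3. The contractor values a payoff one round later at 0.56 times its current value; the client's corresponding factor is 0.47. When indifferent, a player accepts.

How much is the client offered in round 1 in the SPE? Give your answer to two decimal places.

Round 6 (the client proposes): the contractor gets 4 if talks fail, so the client offers 4 and keeps 16.
Round 5 (the contractor proposes): the client can get 16 next round, worth 0.47 × 16 = 7.52 now. The contractor offers 7.52 and keeps 20 − 7.52 = 12.48.
Round 4 (the client proposes): the contractor can get 12.48 next round, worth 0.56 × 12.48 = 6.9888 now, so the client offers 6.9888, keeping 13.0112.
Round 3 (the contractor proposes): the client can get 13.0112 next round, worth 0.47 × 13.0112 = 6.115264 now. The contractor offers 6.115264 and keeps 20 − 6.115264 = 13.884736.
Round 2 (the client proposes): the contractor can get 13.884736 next round, worth 0.56 × 13.884736 = 7.77545216 now; the client offers that and keeps 12.22454784.
Round 1 (the contractor proposes): the client can get 12.22454784 next round, worth 0.47 × 12.22454784 = 5.7455374848 now, so the contractor offers 5.7455374848, keeping 14.2544625152.

5.75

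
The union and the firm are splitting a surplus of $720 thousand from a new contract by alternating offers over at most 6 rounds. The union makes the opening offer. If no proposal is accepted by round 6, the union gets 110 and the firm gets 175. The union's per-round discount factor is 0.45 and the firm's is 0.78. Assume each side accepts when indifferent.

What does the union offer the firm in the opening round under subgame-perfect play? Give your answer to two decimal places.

475.92

Round 6 (the firm proposes): the union gets 110 if talks fail, so the firm offers 110 and keeps 610.
Round 5 (the union proposes): the firm can get 610 next round, worth 0.78 × 610 = 475.8 now, so the union offers 475.8, keeping 244.2.
Round 4 (the firm proposes): the union can get 244.2 next round, worth 0.45 × 244.2 = 109.89 now. The firm offers 109.89 and keeps 720 − 109.89 = 610.11.
Round 3 (the union proposes): the firm can get 610.11 next round, worth 0.78 × 610.11 = 475.8858 now. The union offers 475.8858 and keeps 720 − 475.8858 = 244.1142.
Round 2 (the firm proposes): the union can get 244.1142 next round, worth 0.45 × 244.1142 = 109.85139 now; the firm offers that and keeps 610.14861.
Round 1 (the union proposes): the firm can get 610.14861 next round, worth 0.78 × 610.14861 = 475.9159158 now, so the union offers 475.9159158, keeping 244.0840842.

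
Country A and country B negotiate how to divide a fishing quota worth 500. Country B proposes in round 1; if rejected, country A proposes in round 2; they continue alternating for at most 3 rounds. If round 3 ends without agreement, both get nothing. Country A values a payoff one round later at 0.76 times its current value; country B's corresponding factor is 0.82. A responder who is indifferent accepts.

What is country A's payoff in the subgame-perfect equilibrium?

68.4

Round 3 (country B proposes): rejection yields 0 for country A; country B offers 0 and keeps 500.
Round 2 (country A proposes): country B can get 500 next round, worth 0.82 × 500 = 410 now. Country A offers 410 and keeps 500 − 410 = 90.
Round 1 (country B proposes): country A can get 90 next round, worth 0.76 × 90 = 68.4 now. Country B offers 68.4 and keeps 500 − 68.4 = 431.6.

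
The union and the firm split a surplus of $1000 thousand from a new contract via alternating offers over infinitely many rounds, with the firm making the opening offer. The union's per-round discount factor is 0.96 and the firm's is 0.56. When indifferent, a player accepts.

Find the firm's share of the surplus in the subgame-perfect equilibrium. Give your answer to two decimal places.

Let x be the firm's share when the firm proposes and y be the union's share when the union proposes.
The union accepts iff offered ≥ 0.96·y, so x = 1000 − 0.96y. Symmetrically y = 1000 − 0.56x.
Substituting: x = 1000 − 0.96(1000 − 0.56x), giving x(1 − 0.56·0.96) = 1000(1 − 0.96).
So x = 1000 × 0.04 / 0.4624 ≈ 86.5052, and the union receives 1000 − x ≈ 913.4948.

86.51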